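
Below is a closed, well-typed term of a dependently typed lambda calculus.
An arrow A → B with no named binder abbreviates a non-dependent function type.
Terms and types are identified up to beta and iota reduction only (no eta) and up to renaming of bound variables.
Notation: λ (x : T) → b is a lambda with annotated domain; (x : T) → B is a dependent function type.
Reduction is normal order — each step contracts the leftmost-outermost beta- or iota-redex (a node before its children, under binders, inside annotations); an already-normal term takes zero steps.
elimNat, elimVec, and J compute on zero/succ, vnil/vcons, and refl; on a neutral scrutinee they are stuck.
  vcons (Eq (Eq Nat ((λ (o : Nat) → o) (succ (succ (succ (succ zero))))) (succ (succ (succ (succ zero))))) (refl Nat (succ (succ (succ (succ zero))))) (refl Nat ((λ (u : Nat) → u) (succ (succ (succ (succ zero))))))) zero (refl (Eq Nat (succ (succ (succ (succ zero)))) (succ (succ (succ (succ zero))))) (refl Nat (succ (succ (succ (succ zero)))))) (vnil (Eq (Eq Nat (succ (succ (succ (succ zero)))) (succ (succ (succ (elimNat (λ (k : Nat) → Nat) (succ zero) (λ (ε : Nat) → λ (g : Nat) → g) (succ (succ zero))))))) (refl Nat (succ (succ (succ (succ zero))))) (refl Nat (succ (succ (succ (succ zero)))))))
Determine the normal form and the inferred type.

normal form:
  vcons (Eq (Eq Nat (succ (succ (succ (succ zero)))) (succ (succ (succ (succ zero))))) (refl Nat (succ (succ (succ (succ zero))))) (refl Nat (succ (succ (succ (succ zero)))))) zero (refl (Eq Nat (succ (succ (succ (succ zero)))) (succ (succ (succ (succ zero))))) (refl Nat (succ (succ (succ (succ zero)))))) (vnil (Eq (Eq Nat (succ (succ (succ (succ zero)))) (succ (succ (succ (succ zero))))) (refl Nat (succ (succ (succ (succ zero))))) (refl Nat (succ (succ (succ (succ zero)))))))
inferred type:
  Vec (Eq (Eq Nat (succ (succ (succ (succ zero)))) (succ (succ (succ (succ zero))))) (refl Nat (succ (succ (succ (succ zero))))) (refl Nat (succ (succ (succ (succ zero)))))) (succ zero)


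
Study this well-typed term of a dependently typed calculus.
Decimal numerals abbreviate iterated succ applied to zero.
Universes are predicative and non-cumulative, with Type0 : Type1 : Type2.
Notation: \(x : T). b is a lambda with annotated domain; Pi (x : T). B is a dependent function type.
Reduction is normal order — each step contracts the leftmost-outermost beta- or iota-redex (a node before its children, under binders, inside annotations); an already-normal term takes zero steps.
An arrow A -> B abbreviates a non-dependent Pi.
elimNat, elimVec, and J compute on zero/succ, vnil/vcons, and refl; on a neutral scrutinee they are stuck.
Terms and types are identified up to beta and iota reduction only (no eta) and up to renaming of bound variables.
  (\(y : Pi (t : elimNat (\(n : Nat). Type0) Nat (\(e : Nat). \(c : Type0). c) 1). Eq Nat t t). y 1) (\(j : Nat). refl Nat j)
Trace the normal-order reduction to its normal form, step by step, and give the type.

normal-order reduction sequence:
  (\(y : Pi (t : elimNat (\(n : Nat). Type0) Nat (\(e : Nat). \(c : Type0). c) 1). Eq Nat t t). y 1) (\(j : Nat). refl Nat j)
  ~> (\(y : Nat). refl Nat y) 1
  ~> refl Nat 1
inferred type:
  Eq Nat 1 1


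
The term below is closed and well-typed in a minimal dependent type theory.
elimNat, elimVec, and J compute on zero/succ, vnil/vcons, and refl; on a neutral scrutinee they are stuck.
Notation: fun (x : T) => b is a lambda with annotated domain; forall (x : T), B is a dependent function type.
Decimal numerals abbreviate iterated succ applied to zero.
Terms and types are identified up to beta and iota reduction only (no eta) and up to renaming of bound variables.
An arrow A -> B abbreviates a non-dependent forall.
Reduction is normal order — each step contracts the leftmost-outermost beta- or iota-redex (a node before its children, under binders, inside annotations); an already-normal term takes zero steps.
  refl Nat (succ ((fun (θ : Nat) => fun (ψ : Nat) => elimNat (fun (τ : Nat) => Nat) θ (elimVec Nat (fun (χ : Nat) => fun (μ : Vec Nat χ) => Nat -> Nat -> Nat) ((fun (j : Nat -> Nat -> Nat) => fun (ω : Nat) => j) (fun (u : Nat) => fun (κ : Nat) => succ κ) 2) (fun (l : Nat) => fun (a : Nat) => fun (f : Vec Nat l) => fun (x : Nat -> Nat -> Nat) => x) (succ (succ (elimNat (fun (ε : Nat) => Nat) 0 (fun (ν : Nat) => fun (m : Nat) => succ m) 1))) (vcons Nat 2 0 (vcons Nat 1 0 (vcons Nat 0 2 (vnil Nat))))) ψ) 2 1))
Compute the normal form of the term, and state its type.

normal form:
  refl Nat 4
inferred type:
  Eq Nat 4 4
observation: reduction starts at a beta-redex, and 24 normal-order steps reach the normal form.


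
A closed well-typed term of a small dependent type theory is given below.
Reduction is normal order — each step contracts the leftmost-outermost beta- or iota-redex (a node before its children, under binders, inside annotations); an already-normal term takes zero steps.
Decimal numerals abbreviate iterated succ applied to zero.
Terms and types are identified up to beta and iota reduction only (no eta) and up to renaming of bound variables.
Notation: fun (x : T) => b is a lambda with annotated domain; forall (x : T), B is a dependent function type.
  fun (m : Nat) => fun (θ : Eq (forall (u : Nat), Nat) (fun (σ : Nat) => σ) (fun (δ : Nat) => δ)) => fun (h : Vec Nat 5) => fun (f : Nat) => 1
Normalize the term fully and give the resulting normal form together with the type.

reduced normal form:
  fun (m : Nat) => fun (θ : Eq (forall (u : Nat), Nat) (fun (σ : Nat) => σ) (fun (δ : Nat) => δ)) => fun (h : Vec Nat 5) => fun (f : Nat) => 1
the term's type:
  forall (m : Nat), forall (θ : Eq (forall (u : Nat), Nat) (fun (σ : Nat) => σ) (fun (δ : Nat) => δ)), forall (h : Vec Nat 5), forall (f : Nat), Nat
observation: no redex remains anywhere in the term; it is its own normal form.


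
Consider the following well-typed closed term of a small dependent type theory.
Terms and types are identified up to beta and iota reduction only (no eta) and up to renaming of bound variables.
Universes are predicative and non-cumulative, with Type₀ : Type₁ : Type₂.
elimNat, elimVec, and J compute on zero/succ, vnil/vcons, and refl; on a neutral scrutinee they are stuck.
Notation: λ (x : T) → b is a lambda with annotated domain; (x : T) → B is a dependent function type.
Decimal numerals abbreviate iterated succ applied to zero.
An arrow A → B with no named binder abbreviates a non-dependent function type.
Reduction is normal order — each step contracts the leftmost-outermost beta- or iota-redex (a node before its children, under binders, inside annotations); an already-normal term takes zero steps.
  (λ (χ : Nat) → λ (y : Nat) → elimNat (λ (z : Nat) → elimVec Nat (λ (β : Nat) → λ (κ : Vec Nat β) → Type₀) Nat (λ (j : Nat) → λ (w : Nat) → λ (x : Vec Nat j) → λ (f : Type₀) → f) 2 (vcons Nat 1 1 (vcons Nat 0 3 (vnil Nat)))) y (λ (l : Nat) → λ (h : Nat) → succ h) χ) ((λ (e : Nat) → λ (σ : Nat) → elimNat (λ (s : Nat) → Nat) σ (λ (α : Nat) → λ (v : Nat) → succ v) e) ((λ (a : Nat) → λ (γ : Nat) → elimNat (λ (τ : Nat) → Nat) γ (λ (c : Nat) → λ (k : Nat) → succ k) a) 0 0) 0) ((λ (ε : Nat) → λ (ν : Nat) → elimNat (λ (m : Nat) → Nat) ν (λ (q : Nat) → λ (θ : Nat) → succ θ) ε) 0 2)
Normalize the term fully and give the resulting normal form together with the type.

resulting normal form:
  2
the term's type:
  Nat


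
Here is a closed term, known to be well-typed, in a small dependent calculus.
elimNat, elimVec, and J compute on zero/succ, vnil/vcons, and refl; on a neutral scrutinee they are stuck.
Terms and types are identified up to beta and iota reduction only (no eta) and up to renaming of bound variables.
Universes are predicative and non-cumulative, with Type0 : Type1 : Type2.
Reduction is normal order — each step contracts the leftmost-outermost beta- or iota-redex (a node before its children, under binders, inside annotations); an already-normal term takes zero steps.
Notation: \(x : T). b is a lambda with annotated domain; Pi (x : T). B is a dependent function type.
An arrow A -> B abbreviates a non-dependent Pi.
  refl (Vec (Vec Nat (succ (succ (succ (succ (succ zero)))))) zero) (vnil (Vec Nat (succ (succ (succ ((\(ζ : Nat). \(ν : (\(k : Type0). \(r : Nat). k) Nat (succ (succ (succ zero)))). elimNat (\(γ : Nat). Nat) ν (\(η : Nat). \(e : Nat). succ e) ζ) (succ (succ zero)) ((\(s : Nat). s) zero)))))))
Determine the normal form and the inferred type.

resulting normal form:
  refl (Vec (Vec Nat (succ (succ (succ (succ (succ zero)))))) zero) (vnil (Vec Nat (succ (succ (succ (succ (succ zero)))))))
inferred type:
  Eq (Vec (Vec Nat (succ (succ (succ (succ (succ zero)))))) zero) (vnil (Vec Nat (succ (succ (succ (succ (succ zero))))))) (vnil (Vec Nat (succ (succ (succ (succ (succ zero)))))))
observation: the first redex contracted is a beta-redex; the normal form is reached in 10 normal-order steps.


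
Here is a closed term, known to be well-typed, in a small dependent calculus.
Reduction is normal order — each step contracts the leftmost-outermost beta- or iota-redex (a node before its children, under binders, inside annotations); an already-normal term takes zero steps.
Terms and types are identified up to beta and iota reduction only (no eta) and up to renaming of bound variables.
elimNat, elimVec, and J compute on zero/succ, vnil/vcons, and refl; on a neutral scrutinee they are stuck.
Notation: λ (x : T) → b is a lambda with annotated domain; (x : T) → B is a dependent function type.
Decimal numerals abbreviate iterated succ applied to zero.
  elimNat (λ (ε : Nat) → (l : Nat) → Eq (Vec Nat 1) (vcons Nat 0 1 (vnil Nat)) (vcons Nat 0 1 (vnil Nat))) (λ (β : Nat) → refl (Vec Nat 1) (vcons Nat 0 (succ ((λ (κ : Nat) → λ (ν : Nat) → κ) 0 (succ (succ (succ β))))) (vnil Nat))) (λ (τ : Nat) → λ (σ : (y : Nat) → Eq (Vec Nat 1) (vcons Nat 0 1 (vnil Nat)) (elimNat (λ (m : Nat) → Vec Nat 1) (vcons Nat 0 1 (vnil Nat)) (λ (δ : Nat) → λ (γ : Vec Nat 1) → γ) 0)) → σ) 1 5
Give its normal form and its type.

normal form:
  refl (Vec Nat 1) (vcons Nat 0 1 (vnil Nat))
inferred type:
  Eq (Vec Nat 1) (vcons Nat 0 1 (vnil Nat)) (vcons Nat 0 1 (vnil Nat))
observation: 7 normal-order steps normalize the term, beginning with an elimNat iota-redex.


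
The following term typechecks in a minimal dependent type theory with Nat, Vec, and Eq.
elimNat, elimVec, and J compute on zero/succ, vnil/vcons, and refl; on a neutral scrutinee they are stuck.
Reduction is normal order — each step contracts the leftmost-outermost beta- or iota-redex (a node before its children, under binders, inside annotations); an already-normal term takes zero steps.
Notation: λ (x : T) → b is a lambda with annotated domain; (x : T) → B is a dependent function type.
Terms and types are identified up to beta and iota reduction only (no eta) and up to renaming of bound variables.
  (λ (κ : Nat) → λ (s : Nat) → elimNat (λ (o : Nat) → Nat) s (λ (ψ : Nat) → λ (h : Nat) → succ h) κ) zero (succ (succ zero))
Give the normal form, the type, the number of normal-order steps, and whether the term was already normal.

reduced normal form:
  succ (succ zero)
the term's type:
  Nat
reduction steps (normal order): 3
started in normal form: no
first contracted redex: a beta-redex


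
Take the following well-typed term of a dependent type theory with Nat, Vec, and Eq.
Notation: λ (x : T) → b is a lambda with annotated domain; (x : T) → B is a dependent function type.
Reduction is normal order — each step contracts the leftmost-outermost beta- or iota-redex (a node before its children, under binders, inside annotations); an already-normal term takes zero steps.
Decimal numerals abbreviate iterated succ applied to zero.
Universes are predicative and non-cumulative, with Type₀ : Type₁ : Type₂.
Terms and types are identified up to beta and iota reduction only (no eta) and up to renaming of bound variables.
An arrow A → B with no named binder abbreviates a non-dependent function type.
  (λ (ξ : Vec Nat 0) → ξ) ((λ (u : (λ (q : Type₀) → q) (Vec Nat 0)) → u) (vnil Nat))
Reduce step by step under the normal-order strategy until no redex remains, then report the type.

reduction (normal order):
  (λ (ξ : Vec Nat 0) → ξ) ((λ (u : (λ (q : Type₀) → q) (Vec Nat 0)) → u) (vnil Nat))
  ~> (λ (ξ : (λ (u : Type₀) → u) (Vec Nat 0)) → ξ) (vnil Nat)
  ~> vnil Nat
the term's type:
  Vec Nat 0


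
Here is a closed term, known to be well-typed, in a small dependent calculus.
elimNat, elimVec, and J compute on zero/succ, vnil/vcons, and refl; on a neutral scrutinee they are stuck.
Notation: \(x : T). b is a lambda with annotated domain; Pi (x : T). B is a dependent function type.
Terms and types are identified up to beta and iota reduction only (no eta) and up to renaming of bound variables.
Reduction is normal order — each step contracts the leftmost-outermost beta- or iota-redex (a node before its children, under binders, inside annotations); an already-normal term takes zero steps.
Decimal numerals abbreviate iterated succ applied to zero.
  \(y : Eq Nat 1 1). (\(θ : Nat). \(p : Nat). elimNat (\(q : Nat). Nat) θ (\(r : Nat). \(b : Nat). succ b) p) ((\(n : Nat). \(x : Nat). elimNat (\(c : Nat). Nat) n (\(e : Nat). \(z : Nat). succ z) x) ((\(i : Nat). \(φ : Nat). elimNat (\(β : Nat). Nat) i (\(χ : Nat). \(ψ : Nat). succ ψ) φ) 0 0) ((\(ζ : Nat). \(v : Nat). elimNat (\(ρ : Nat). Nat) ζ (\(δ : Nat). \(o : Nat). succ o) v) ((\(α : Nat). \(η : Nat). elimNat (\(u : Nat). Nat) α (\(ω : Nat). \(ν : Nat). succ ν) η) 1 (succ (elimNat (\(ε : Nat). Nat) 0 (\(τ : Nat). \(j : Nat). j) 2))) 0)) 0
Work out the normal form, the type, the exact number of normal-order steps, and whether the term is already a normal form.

reduced normal form:
  \(y : Eq Nat 1 1). 2
the term's type:
  Pi (y : Eq Nat 1 1). Nat
reduction steps (normal order): 31
term was already normal: no
first contracted redex: a beta-redex


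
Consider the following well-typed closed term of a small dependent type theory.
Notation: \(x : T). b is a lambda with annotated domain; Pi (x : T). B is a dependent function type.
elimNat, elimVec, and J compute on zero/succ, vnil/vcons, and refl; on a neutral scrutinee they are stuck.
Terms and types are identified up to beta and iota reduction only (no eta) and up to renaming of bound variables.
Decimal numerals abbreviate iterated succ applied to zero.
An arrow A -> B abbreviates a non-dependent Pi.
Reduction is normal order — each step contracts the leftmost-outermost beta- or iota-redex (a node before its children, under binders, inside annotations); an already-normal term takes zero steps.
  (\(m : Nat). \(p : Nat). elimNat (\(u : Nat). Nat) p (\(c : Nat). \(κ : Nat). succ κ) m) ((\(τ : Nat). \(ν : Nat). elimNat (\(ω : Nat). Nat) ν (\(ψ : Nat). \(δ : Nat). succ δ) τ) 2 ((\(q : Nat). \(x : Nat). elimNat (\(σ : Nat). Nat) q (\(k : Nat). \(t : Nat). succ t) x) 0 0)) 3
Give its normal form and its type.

resulting normal form:
  5
inferred type:
  Nat


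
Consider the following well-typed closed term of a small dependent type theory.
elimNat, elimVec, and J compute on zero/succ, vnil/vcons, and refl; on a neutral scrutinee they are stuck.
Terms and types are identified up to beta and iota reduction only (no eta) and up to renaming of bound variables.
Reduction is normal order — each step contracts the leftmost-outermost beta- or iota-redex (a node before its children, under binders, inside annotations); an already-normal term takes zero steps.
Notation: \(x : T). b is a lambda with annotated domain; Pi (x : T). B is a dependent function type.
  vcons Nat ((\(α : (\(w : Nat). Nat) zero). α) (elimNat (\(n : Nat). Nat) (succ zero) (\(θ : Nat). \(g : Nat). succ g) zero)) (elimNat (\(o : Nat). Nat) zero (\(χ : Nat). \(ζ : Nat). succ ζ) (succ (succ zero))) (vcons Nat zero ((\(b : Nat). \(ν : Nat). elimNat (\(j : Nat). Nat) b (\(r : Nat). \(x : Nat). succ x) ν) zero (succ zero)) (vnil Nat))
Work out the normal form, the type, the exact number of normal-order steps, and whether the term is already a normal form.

normal form:
  vcons Nat (succ zero) (succ (succ zero)) (vcons Nat zero (succ zero) (vnil Nat))
inferred type:
  Vec Nat (succ (succ zero))
normal-order step count: 15
already normal: no
first contracted redex: a beta-redex


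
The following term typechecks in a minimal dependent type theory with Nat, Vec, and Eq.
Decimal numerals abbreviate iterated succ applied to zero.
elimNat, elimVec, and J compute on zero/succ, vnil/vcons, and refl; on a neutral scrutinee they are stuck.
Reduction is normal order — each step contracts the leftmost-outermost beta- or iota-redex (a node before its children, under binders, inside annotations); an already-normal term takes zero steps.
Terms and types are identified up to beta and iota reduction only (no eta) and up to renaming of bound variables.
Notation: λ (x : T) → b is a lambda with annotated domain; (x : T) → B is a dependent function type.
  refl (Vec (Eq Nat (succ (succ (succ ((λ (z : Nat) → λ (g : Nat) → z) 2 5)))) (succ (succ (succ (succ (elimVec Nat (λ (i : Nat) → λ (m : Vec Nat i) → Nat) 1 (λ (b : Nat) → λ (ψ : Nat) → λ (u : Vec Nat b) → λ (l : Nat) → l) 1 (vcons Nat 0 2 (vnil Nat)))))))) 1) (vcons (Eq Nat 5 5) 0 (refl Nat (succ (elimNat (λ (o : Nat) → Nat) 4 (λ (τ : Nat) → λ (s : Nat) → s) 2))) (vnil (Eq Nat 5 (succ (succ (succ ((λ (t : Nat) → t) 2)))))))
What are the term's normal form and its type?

resulting normal form:
  refl (Vec (Eq Nat 5 5) 1) (vcons (Eq Nat 5 5) 0 (refl Nat 5) (vnil (Eq Nat 5 5)))
the term's type:
  Eq (Vec (Eq Nat 5 5) 1) (vcons (Eq Nat 5 5) 0 (refl Nat 5) (vnil (Eq Nat 5 5))) (vcons (Eq Nat 5 5) 0 (refl Nat 5) (vnil (Eq Nat 5 5)))
observation: 16 normal-order steps normalize the term, beginning with a beta-redex.


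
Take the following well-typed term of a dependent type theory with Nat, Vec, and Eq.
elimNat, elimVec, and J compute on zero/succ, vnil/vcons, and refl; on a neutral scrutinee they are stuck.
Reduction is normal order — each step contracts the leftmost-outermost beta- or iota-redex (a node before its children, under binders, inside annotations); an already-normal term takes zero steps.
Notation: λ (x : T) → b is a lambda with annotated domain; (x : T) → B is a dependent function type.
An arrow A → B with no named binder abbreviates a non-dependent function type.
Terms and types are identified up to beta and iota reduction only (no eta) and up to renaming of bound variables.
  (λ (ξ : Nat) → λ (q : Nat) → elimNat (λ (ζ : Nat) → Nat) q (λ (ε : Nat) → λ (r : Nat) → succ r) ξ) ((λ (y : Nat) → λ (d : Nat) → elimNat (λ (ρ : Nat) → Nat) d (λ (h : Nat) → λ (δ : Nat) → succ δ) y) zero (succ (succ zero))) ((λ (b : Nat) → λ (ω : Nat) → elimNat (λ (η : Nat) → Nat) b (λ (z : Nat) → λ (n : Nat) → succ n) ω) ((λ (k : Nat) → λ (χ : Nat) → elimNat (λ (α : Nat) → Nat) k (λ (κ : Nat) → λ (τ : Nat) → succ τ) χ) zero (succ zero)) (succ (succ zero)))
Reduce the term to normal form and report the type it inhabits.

resulting normal form:
  succ (succ (succ (succ (succ zero))))
the term's type:
  Nat


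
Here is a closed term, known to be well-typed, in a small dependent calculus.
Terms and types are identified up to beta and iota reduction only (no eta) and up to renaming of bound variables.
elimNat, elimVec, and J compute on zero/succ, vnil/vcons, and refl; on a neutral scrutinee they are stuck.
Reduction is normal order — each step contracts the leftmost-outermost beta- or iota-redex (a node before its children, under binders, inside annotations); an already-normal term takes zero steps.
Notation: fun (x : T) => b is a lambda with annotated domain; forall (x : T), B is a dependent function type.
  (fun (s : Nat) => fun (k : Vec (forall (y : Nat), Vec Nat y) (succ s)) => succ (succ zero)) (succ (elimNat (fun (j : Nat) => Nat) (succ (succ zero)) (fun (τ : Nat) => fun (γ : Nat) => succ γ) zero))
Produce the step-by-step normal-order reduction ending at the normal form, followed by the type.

normal-order reduction:
  (fun (s : Nat) => fun (k : Vec (forall (y : Nat), Vec Nat y) (succ s)) => succ (succ zero)) (succ (elimNat (fun (j : Nat) => Nat) (succ (succ zero)) (fun (τ : Nat) => fun (γ : Nat) => succ γ) zero))
  ~> fun (s : Vec (forall (k : Nat), Vec Nat k) (succ (succ (elimNat (fun (y : Nat) => Nat) (succ (succ zero)) (fun (j : Nat) => fun (τ : Nat) => succ τ) zero)))) => succ (succ zero)
  ~> fun (s : Vec (forall (k : Nat), Vec Nat k) (succ (succ (succ (succ zero))))) => succ (succ zero)
the term's type:
  forall (s : Vec (forall (k : Nat), Vec Nat k) (succ (succ (succ (succ zero))))), Nat


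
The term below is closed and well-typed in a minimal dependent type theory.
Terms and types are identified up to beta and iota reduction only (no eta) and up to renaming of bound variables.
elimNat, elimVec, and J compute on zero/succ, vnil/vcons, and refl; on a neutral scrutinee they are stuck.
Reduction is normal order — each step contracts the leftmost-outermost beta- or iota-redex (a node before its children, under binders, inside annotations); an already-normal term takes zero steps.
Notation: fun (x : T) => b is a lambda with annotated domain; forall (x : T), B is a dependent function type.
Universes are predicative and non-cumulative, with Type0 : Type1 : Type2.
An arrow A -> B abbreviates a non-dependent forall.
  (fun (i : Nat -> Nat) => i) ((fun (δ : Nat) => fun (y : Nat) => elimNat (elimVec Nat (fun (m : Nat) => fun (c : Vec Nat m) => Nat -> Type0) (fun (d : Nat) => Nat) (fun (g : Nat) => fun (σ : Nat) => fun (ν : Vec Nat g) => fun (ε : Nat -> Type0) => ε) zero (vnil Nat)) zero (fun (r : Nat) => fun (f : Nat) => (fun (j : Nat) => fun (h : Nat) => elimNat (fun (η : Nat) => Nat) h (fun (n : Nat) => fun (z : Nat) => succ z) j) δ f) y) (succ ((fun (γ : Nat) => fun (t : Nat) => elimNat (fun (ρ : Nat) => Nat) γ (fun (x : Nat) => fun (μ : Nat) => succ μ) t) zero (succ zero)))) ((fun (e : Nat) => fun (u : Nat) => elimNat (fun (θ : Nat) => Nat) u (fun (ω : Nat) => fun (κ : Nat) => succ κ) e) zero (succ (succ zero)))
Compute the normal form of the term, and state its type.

reduced normal form:
  succ (succ (succ (succ zero)))
type:
  Nat
observation: 29 normal-order steps separate the term from its normal form.


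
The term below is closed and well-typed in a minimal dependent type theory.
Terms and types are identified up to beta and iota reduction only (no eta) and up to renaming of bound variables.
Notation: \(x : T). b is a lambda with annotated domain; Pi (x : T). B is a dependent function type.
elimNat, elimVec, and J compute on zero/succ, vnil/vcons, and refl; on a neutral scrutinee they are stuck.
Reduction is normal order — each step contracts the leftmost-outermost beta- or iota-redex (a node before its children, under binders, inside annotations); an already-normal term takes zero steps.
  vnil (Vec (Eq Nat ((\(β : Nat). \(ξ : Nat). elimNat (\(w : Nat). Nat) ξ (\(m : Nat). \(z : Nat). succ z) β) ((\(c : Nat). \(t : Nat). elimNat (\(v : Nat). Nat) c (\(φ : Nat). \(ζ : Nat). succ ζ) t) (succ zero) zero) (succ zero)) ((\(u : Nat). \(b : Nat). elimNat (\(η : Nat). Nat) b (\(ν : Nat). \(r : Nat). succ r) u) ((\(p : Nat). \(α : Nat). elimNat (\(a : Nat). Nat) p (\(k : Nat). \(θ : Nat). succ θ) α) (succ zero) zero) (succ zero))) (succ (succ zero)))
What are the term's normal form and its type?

resulting normal form:
  vnil (Vec (Eq Nat (succ (succ zero)) (succ (succ zero))) (succ (succ zero)))
the term's type:
  Vec (Vec (Eq Nat (succ (succ zero)) (succ (succ zero))) (succ (succ zero))) zero
observation: normalization takes exactly 18 steps under the normal-order strategy.


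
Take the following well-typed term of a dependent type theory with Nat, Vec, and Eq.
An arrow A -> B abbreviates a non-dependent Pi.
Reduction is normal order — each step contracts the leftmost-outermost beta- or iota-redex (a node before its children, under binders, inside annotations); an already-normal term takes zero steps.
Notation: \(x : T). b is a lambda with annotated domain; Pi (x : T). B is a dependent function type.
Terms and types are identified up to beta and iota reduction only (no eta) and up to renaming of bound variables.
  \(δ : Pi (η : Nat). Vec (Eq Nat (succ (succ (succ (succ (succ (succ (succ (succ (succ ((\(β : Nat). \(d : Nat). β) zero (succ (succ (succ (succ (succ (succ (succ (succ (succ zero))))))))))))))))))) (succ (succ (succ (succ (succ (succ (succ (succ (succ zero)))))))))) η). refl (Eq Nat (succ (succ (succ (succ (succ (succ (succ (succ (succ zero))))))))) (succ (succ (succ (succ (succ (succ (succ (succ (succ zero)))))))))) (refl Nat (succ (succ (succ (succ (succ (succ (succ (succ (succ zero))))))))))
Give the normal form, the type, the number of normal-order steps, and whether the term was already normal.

resulting normal form:
  \(δ : Pi (η : Nat). Vec (Eq Nat (succ (succ (succ (succ (succ (succ (succ (succ (succ zero))))))))) (succ (succ (succ (succ (succ (succ (succ (succ (succ zero)))))))))) η). refl (Eq Nat (succ (succ (succ (succ (succ (succ (succ (succ (succ zero))))))))) (succ (succ (succ (succ (succ (succ (succ (succ (succ zero)))))))))) (refl Nat (succ (succ (succ (succ (succ (succ (succ (succ (succ zero))))))))))
type:
  (Pi (δ : Nat). Vec (Eq Nat (succ (succ (succ (succ (succ (succ (succ (succ (succ zero))))))))) (succ (succ (succ (succ (succ (succ (succ (succ (succ zero)))))))))) δ) -> Eq (Eq Nat (succ (succ (succ (succ (succ (succ (succ (succ (succ zero))))))))) (succ (succ (succ (succ (succ (succ (succ (succ (succ zero)))))))))) (refl Nat (succ (succ (succ (succ (succ (succ (succ (succ (succ zero)))))))))) (refl Nat (succ (succ (succ (succ (succ (succ (succ (succ (succ zero))))))))))
reduction steps (normal order): 2
term was already normal: no
first contracted redex: a beta-redex


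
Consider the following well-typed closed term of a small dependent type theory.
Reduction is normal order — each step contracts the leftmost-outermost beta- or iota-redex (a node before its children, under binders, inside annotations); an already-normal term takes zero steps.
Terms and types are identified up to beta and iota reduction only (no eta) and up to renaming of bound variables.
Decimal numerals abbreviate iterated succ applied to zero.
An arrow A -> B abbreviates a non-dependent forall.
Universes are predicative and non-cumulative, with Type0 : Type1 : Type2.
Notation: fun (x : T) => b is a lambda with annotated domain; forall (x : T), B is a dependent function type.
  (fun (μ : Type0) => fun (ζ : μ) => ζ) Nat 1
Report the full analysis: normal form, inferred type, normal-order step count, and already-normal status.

resulting normal form:
  1
inferred type:
  Nat
normal-order step count: 2
started in normal form: no
first redex: a beta-redex


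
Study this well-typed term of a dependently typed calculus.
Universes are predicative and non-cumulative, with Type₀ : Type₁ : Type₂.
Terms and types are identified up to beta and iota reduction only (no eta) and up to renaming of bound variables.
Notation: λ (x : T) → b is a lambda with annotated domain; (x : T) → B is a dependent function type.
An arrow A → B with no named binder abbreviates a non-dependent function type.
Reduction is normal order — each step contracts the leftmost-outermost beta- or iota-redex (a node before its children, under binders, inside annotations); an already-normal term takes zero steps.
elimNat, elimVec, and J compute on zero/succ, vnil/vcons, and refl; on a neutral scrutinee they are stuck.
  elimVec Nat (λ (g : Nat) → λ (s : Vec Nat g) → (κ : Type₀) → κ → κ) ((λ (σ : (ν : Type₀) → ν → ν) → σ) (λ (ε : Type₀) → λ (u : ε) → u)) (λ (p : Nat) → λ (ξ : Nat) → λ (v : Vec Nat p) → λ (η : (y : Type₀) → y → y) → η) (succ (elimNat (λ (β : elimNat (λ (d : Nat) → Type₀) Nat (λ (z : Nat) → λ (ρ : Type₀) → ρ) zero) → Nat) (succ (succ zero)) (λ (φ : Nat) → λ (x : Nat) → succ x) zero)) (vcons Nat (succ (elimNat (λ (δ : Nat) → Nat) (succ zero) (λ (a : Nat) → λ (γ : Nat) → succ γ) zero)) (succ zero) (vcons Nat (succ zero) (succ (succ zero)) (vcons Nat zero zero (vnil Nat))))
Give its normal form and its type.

resulting normal form:
  λ (g : Type₀) → λ (s : g) → s
the term's type:
  (g : Type₀) → g → g
observation: the term reaches its normal form after 17 normal-order steps.


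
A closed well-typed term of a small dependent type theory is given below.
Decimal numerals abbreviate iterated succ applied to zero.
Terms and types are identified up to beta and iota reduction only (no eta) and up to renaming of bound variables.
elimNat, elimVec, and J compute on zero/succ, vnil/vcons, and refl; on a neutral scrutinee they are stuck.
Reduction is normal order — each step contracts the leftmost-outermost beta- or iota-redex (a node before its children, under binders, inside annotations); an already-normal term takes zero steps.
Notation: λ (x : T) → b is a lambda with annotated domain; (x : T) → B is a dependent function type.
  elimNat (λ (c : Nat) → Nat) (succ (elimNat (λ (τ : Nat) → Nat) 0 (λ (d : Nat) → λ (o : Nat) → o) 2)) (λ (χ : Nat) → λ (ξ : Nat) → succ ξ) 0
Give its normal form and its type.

reduced normal form:
  1
the term's type:
  Nat


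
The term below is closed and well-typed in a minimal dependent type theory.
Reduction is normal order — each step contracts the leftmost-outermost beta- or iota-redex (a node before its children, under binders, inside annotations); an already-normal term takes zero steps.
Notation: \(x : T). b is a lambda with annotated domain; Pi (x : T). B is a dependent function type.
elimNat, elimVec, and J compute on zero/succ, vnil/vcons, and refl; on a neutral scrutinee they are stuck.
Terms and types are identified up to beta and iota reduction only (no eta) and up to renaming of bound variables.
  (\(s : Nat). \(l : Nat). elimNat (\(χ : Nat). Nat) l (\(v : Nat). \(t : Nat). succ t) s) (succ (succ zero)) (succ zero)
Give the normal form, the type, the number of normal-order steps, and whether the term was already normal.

normal form:
  succ (succ (succ zero))
the term's type:
  Nat
steps to reach normal form (normal order): 9
term was already normal: no
first contracted redex: a beta-redex


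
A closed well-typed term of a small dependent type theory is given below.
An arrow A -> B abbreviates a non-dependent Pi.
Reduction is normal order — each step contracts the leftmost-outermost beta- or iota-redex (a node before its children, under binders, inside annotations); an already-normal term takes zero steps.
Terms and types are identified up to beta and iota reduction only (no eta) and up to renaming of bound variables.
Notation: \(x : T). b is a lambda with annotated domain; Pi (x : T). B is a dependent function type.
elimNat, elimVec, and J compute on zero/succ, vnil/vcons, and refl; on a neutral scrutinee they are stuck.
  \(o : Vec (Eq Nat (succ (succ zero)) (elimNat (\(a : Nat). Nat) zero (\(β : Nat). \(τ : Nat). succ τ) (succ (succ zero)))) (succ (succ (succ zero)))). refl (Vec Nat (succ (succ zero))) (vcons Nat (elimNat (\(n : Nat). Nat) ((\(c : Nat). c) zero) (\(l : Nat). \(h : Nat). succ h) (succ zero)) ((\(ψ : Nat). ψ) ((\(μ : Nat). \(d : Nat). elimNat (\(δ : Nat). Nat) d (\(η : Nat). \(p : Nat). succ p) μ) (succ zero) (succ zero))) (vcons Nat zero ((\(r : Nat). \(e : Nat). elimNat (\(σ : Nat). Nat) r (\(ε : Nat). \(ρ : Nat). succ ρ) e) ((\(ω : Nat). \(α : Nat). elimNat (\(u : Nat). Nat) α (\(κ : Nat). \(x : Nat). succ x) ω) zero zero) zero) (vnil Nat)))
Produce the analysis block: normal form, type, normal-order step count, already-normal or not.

normal form:
  \(o : Vec (Eq Nat (succ (succ zero)) (succ (succ zero))) (succ (succ (succ zero)))). refl (Vec Nat (succ (succ zero))) (vcons Nat (succ zero) (succ (succ zero)) (vcons Nat zero zero (vnil Nat)))
inferred type:
  Vec (Eq Nat (succ (succ zero)) (succ (succ zero))) (succ (succ (succ zero))) -> Eq (Vec Nat (succ (succ zero))) (vcons Nat (succ zero) (succ (succ zero)) (vcons Nat zero zero (vnil Nat))) (vcons Nat (succ zero) (succ (succ zero)) (vcons Nat zero zero (vnil Nat)))
steps to reach normal form (normal order): 25
started in normal form: no
first contracted redex: an elimNat iota-redex


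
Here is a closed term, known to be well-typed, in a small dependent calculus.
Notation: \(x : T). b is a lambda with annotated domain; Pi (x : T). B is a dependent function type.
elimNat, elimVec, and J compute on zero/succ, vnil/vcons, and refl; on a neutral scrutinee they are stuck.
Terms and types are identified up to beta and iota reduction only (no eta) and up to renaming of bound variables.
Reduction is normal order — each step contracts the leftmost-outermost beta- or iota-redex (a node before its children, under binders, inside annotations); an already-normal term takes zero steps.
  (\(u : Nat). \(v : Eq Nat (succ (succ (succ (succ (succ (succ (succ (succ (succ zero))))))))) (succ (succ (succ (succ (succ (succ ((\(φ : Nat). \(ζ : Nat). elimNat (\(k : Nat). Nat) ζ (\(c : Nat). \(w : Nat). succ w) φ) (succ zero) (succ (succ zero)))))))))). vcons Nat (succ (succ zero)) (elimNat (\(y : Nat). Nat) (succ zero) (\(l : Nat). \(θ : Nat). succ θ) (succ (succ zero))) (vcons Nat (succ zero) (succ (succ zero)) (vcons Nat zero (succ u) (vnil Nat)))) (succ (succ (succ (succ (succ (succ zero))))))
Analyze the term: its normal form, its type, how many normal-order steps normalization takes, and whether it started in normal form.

reduced normal form:
  \(u : Eq Nat (succ (succ (succ (succ (succ (succ (succ (succ (succ zero))))))))) (succ (succ (succ (succ (succ (succ (succ (succ (succ zero)))))))))). vcons Nat (succ (succ zero)) (succ (succ (succ zero))) (vcons Nat (succ zero) (succ (succ zero)) (vcons Nat zero (succ (succ (succ (succ (succ (succ (succ zero))))))) (vnil Nat)))
inferred type:
  Pi (u : Eq Nat (succ (succ (succ (succ (succ (succ (succ (succ (succ zero))))))))) (succ (succ (succ (succ (succ (succ (succ (succ (succ zero)))))))))). Vec Nat (succ (succ (succ zero)))
steps to reach normal form (normal order): 14
term was already normal: no
first redex: a beta-redex


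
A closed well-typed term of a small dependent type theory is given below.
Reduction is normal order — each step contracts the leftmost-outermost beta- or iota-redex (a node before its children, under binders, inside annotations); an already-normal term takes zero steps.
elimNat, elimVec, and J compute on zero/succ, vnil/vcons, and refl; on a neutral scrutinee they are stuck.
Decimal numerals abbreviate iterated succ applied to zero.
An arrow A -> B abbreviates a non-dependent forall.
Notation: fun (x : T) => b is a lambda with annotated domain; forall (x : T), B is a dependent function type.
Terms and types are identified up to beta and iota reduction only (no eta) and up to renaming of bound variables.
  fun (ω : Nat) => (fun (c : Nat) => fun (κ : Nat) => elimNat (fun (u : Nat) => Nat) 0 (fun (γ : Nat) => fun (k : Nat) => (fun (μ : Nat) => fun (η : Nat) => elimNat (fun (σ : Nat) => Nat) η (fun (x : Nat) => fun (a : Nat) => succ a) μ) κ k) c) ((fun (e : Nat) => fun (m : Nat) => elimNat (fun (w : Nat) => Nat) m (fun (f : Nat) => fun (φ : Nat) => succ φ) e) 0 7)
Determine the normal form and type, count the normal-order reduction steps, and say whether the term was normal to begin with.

resulting normal form:
  fun (ω : Nat) => fun (c : Nat) => elimNat (fun (κ : Nat) => Nat) (elimNat (fun (u : Nat) => Nat) (elimNat (fun (γ : Nat) => Nat) (elimNat (fun (k : Nat) => Nat) (elimNat (fun (μ : Nat) => Nat) (elimNat (fun (η : Nat) => Nat) (elimNat (fun (σ : Nat) => Nat) 0 (fun (x : Nat) => fun (a : Nat) => succ a) c) (fun (e : Nat) => fun (m : Nat) => succ m) c) (fun (w : Nat) => fun (f : Nat) => succ f) c) (fun (φ : Nat) => fun (d : Nat) => succ d) c) (fun (q : Nat) => fun (ξ : Nat) => succ ξ) c) (fun (h : Nat) => fun (y : Nat) => succ y) c) (fun (ρ : Nat) => fun (b : Nat) => succ b) c
inferred type:
  Nat -> Nat -> Nat
steps to reach normal form (normal order): 28
term was already normal: no
first contracted redex: a beta-redex


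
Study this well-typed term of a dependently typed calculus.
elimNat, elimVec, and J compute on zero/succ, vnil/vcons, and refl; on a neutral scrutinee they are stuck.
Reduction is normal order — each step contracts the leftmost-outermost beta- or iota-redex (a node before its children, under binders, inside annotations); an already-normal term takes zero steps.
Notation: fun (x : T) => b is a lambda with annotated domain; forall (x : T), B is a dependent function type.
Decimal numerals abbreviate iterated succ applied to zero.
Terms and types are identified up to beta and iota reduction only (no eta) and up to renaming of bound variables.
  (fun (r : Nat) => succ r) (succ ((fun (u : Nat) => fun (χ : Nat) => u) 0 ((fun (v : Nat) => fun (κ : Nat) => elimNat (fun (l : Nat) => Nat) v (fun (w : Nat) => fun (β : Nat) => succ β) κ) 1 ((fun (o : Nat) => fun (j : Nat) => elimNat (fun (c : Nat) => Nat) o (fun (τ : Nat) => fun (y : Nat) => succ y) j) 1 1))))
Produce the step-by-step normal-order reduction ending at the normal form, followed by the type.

normal-order reduction sequence:
  (fun (r : Nat) => succ r) (succ ((fun (u : Nat) => fun (χ : Nat) => u) 0 ((fun (v : Nat) => fun (κ : Nat) => elimNat (fun (l : Nat) => Nat) v (fun (w : Nat) => fun (β : Nat) => succ β) κ) 1 ((fun (o : Nat) => fun (j : Nat) => elimNat (fun (c : Nat) => Nat) o (fun (τ : Nat) => fun (y : Nat) => succ y) j) 1 1))))
  ~> succ (succ ((fun (r : Nat) => fun (u : Nat) => r) 0 ((fun (χ : Nat) => fun (v : Nat) => elimNat (fun (κ : Nat) => Nat) χ (fun (l : Nat) => fun (w : Nat) => succ w) v) 1 ((fun (β : Nat) => fun (o : Nat) => elimNat (fun (j : Nat) => Nat) β (fun (c : Nat) => fun (τ : Nat) => succ τ) o) 1 1))))
  ~> succ (succ ((fun (r : Nat) => 0) ((fun (u : Nat) => fun (χ : Nat) => elimNat (fun (v : Nat) => Nat) u (fun (κ : Nat) => fun (l : Nat) => succ l) χ) 1 ((fun (w : Nat) => fun (β : Nat) => elimNat (fun (o : Nat) => Nat) w (fun (j : Nat) => fun (c : Nat) => succ c) β) 1 1))))
  ~> 2
inferred type:
  Nat


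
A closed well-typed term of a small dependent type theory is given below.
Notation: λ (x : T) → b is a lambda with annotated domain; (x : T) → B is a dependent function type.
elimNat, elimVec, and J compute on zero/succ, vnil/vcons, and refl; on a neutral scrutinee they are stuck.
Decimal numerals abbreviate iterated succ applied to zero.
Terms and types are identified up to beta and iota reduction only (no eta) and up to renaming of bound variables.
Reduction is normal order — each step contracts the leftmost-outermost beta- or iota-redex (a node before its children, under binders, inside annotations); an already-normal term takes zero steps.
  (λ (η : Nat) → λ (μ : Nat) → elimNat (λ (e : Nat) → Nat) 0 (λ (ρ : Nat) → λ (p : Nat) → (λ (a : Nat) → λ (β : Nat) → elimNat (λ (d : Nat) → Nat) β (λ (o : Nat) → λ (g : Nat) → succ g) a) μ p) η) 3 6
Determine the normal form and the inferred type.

resulting normal form:
  18
inferred type:
  Nat
observation: normalization takes exactly 75 steps under the normal-order strategy.


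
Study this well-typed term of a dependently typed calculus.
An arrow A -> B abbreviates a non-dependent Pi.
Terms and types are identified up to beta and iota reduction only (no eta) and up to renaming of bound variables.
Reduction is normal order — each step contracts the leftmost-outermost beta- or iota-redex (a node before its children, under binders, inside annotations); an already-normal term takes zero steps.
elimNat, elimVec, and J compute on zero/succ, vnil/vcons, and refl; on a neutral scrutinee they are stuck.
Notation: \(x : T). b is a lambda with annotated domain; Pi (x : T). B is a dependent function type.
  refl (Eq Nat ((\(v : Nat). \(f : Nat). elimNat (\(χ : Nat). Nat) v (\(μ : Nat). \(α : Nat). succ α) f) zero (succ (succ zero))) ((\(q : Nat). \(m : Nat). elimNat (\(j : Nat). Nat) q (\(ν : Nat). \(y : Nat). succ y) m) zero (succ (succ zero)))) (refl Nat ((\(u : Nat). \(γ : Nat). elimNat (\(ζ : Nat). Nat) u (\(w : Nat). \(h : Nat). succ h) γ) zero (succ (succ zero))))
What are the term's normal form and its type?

reduced normal form:
  refl (Eq Nat (succ (succ zero)) (succ (succ zero))) (refl Nat (succ (succ zero)))
inferred type:
  Eq (Eq Nat (succ (succ zero)) (succ (succ zero))) (refl Nat (succ (succ zero))) (refl Nat (succ (succ zero)))
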